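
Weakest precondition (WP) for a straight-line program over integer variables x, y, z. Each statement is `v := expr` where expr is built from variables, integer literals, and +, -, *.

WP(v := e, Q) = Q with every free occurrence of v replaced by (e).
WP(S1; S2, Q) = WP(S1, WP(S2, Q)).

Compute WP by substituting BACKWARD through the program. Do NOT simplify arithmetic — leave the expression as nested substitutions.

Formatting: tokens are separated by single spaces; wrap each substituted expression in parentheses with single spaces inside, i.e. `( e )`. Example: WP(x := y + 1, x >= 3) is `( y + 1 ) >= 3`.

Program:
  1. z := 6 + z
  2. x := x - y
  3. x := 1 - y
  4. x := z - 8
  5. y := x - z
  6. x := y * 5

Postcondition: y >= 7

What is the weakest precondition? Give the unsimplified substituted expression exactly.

post: y >= 7
stmt 6: x := y * 5  -- replace 0 occurrence(s) of x with (y * 5)
  => y >= 7
stmt 5: y := x - z  -- replace 1 occurrence(s) of y with (x - z)
  => ( x - z ) >= 7
stmt 4: x := z - 8  -- replace 1 occurrence(s) of x with (z - 8)
  => ( ( z - 8 ) - z ) >= 7
stmt 3: x := 1 - y  -- replace 0 occurrence(s) of x with (1 - y)
  => ( ( z - 8 ) - z ) >= 7
stmt 2: x := x - y  -- replace 0 occurrence(s) of x with (x - y)
  => ( ( z - 8 ) - z ) >= 7
stmt 1: z := 6 + z  -- replace 2 occurrence(s) of z with (6 + z)
  => ( ( ( 6 + z ) - 8 ) - ( 6 + z ) ) >= 7

Answer: ( ( ( 6 + z ) - 8 ) - ( 6 + z ) ) >= 7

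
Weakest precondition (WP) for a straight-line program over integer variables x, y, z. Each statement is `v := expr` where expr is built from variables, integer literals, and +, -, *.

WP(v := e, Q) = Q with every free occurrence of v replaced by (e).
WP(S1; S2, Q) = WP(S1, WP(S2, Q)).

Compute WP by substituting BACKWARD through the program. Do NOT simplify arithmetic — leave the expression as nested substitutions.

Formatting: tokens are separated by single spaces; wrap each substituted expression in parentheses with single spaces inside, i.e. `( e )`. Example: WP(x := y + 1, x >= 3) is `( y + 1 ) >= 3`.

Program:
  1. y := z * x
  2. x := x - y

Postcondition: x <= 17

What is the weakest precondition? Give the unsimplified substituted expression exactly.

post: x <= 17
stmt 2: x := x - y  -- replace 1 occurrence(s) of x with (x - y)
  => ( x - y ) <= 17
stmt 1: y := z * x  -- replace 1 occurrence(s) of y with (z * x)
  => ( x - ( z * x ) ) <= 17

Answer: ( x - ( z * x ) ) <= 17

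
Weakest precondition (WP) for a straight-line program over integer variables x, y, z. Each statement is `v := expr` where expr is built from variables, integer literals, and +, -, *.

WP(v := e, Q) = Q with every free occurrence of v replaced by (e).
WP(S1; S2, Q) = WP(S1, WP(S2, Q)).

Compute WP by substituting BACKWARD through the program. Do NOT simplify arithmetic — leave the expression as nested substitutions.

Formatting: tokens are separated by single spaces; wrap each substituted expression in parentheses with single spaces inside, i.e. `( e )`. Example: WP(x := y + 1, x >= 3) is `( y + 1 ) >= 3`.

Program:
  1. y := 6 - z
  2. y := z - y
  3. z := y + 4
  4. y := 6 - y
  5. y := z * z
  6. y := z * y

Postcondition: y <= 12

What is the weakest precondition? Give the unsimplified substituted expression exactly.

post: y <= 12
stmt 6: y := z * y  -- replace 1 occurrence(s) of y with (z * y)
  => ( z * y ) <= 12
stmt 5: y := z * z  -- replace 1 occurrence(s) of y with (z * z)
  => ( z * ( z * z ) ) <= 12
stmt 4: y := 6 - y  -- replace 0 occurrence(s) of y with (6 - y)
  => ( z * ( z * z ) ) <= 12
stmt 3: z := y + 4  -- replace 3 occurrence(s) of z with (y + 4)
  => ( ( y + 4 ) * ( ( y + 4 ) * ( y + 4 ) ) ) <= 12
stmt 2: y := z - y  -- replace 3 occurrence(s) of y with (z - y)
  => ( ( ( z - y ) + 4 ) * ( ( ( z - y ) + 4 ) * ( ( z - y ) + 4 ) ) ) <= 12
stmt 1: y := 6 - z  -- replace 3 occurrence(s) of y with (6 - z)
  => ( ( ( z - ( 6 - z ) ) + 4 ) * ( ( ( z - ( 6 - z ) ) + 4 ) * ( ( z - ( 6 - z ) ) + 4 ) ) ) <= 12

Answer: ( ( ( z - ( 6 - z ) ) + 4 ) * ( ( ( z - ( 6 - z ) ) + 4 ) * ( ( z - ( 6 - z ) ) + 4 ) ) ) <= 12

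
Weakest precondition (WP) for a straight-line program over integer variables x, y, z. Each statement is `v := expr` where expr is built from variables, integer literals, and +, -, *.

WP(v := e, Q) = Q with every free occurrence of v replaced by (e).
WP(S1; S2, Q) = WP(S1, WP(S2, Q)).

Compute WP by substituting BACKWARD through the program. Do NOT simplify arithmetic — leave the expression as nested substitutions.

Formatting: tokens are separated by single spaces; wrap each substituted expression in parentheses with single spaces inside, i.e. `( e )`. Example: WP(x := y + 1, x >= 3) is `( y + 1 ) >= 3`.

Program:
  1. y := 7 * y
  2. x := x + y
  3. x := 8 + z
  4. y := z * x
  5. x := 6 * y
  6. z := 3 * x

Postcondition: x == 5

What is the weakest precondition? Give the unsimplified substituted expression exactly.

post: x == 5
stmt 6: z := 3 * x  -- replace 0 occurrence(s) of z with (3 * x)
  => x == 5
stmt 5: x := 6 * y  -- replace 1 occurrence(s) of x with (6 * y)
  => ( 6 * y ) == 5
stmt 4: y := z * x  -- replace 1 occurrence(s) of y with (z * x)
  => ( 6 * ( z * x ) ) == 5
stmt 3: x := 8 + z  -- replace 1 occurrence(s) of x with (8 + z)
  => ( 6 * ( z * ( 8 + z ) ) ) == 5
stmt 2: x := x + y  -- replace 0 occurrence(s) of x with (x + y)
  => ( 6 * ( z * ( 8 + z ) ) ) == 5
stmt 1: y := 7 * y  -- replace 0 occurrence(s) of y with (7 * y)
  => ( 6 * ( z * ( 8 + z ) ) ) == 5

Answer: ( 6 * ( z * ( 8 + z ) ) ) == 5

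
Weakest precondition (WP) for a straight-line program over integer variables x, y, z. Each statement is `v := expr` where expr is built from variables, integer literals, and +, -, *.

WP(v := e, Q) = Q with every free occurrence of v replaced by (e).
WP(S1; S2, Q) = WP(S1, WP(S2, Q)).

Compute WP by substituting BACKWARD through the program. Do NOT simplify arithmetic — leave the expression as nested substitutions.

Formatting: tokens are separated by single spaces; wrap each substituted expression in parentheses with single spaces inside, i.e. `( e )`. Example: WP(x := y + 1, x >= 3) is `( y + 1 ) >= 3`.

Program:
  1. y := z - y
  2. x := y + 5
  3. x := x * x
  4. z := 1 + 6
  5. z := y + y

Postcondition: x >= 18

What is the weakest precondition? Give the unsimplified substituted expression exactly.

post: x >= 18
stmt 5: z := y + y  -- replace 0 occurrence(s) of z with (y + y)
  => x >= 18
stmt 4: z := 1 + 6  -- replace 0 occurrence(s) of z with (1 + 6)
  => x >= 18
stmt 3: x := x * x  -- replace 1 occurrence(s) of x with (x * x)
  => ( x * x ) >= 18
stmt 2: x := y + 5  -- replace 2 occurrence(s) of x with (y + 5)
  => ( ( y + 5 ) * ( y + 5 ) ) >= 18
stmt 1: y := z - y  -- replace 2 occurrence(s) of y with (z - y)
  => ( ( ( z - y ) + 5 ) * ( ( z - y ) + 5 ) ) >= 18

Answer: ( ( ( z - y ) + 5 ) * ( ( z - y ) + 5 ) ) >= 18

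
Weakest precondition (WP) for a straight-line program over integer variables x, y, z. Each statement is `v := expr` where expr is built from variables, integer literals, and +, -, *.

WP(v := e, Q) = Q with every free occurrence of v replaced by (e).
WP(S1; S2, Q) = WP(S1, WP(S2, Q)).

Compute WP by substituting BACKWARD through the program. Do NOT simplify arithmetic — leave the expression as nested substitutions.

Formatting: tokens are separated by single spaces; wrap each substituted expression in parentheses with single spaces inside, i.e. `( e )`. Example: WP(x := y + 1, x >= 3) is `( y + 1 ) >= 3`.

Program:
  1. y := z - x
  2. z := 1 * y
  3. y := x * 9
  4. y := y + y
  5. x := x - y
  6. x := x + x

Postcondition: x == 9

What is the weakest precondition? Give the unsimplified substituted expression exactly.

Answer: ( ( x - ( ( x * 9 ) + ( x * 9 ) ) ) + ( x - ( ( x * 9 ) + ( x * 9 ) ) ) ) == 9

Derivation:
post: x == 9
stmt 6: x := x + x  -- replace 1 occurrence(s) of x with (x + x)
  => ( x + x ) == 9
stmt 5: x := x - y  -- replace 2 occurrence(s) of x with (x - y)
  => ( ( x - y ) + ( x - y ) ) == 9
stmt 4: y := y + y  -- replace 2 occurrence(s) of y with (y + y)
  => ( ( x - ( y + y ) ) + ( x - ( y + y ) ) ) == 9
stmt 3: y := x * 9  -- replace 4 occurrence(s) of y with (x * 9)
  => ( ( x - ( ( x * 9 ) + ( x * 9 ) ) ) + ( x - ( ( x * 9 ) + ( x * 9 ) ) ) ) == 9
stmt 2: z := 1 * y  -- replace 0 occurrence(s) of z with (1 * y)
  => ( ( x - ( ( x * 9 ) + ( x * 9 ) ) ) + ( x - ( ( x * 9 ) + ( x * 9 ) ) ) ) == 9
stmt 1: y := z - x  -- replace 0 occurrence(s) of y with (z - x)
  => ( ( x - ( ( x * 9 ) + ( x * 9 ) ) ) + ( x - ( ( x * 9 ) + ( x * 9 ) ) ) ) == 9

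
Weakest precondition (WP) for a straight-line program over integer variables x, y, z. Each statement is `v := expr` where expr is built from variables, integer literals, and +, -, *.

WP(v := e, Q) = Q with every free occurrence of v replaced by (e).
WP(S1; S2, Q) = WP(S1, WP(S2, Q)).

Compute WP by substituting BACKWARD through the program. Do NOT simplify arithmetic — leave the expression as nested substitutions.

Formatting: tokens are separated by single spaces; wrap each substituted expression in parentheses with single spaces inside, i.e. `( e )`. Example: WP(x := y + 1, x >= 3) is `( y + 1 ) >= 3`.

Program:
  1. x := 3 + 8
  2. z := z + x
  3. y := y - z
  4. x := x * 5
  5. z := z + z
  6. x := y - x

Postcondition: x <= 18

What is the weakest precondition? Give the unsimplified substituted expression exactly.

Answer: ( ( y - ( z + ( 3 + 8 ) ) ) - ( ( 3 + 8 ) * 5 ) ) <= 18

Derivation:
post: x <= 18
stmt 6: x := y - x  -- replace 1 occurrence(s) of x with (y - x)
  => ( y - x ) <= 18
stmt 5: z := z + z  -- replace 0 occurrence(s) of z with (z + z)
  => ( y - x ) <= 18
stmt 4: x := x * 5  -- replace 1 occurrence(s) of x with (x * 5)
  => ( y - ( x * 5 ) ) <= 18
stmt 3: y := y - z  -- replace 1 occurrence(s) of y with (y - z)
  => ( ( y - z ) - ( x * 5 ) ) <= 18
stmt 2: z := z + x  -- replace 1 occurrence(s) of z with (z + x)
  => ( ( y - ( z + x ) ) - ( x * 5 ) ) <= 18
stmt 1: x := 3 + 8  -- replace 2 occurrence(s) of x with (3 + 8)
  => ( ( y - ( z + ( 3 + 8 ) ) ) - ( ( 3 + 8 ) * 5 ) ) <= 18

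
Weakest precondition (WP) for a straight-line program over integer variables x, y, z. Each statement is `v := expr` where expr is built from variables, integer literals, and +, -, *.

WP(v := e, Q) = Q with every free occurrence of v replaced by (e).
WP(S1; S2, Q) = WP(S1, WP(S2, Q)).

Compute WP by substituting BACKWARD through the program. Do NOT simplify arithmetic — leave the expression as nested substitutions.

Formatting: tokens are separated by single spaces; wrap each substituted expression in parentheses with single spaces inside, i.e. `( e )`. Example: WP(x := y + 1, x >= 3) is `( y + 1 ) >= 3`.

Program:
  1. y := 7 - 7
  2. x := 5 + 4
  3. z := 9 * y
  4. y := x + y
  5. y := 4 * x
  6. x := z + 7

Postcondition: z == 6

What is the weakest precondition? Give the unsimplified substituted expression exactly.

post: z == 6
stmt 6: x := z + 7  -- replace 0 occurrence(s) of x with (z + 7)
  => z == 6
stmt 5: y := 4 * x  -- replace 0 occurrence(s) of y with (4 * x)
  => z == 6
stmt 4: y := x + y  -- replace 0 occurrence(s) of y with (x + y)
  => z == 6
stmt 3: z := 9 * y  -- replace 1 occurrence(s) of z with (9 * y)
  => ( 9 * y ) == 6
stmt 2: x := 5 + 4  -- replace 0 occurrence(s) of x with (5 + 4)
  => ( 9 * y ) == 6
stmt 1: y := 7 - 7  -- replace 1 occurrence(s) of y with (7 - 7)
  => ( 9 * ( 7 - 7 ) ) == 6

Answer: ( 9 * ( 7 - 7 ) ) == 6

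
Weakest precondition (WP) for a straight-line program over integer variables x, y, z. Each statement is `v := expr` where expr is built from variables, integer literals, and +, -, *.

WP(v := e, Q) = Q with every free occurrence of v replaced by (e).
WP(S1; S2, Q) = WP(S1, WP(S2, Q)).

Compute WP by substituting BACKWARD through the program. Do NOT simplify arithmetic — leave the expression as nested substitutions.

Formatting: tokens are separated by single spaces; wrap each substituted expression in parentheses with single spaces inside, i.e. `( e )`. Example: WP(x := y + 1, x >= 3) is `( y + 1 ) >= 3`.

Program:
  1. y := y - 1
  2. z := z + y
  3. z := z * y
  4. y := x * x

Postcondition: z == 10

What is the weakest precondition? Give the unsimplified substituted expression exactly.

Answer: ( ( z + ( y - 1 ) ) * ( y - 1 ) ) == 10

Derivation:
post: z == 10
stmt 4: y := x * x  -- replace 0 occurrence(s) of y with (x * x)
  => z == 10
stmt 3: z := z * y  -- replace 1 occurrence(s) of z with (z * y)
  => ( z * y ) == 10
stmt 2: z := z + y  -- replace 1 occurrence(s) of z with (z + y)
  => ( ( z + y ) * y ) == 10
stmt 1: y := y - 1  -- replace 2 occurrence(s) of y with (y - 1)
  => ( ( z + ( y - 1 ) ) * ( y - 1 ) ) == 10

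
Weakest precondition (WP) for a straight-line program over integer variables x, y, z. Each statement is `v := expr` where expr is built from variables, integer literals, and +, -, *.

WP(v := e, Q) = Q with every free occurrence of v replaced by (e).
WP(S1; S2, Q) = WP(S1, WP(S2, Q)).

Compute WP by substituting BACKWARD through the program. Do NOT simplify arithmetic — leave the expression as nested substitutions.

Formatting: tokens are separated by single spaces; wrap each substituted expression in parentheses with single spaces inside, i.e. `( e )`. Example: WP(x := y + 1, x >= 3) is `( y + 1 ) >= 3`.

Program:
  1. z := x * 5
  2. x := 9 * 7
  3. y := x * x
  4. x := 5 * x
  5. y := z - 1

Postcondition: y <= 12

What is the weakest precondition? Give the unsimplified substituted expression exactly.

Answer: ( ( x * 5 ) - 1 ) <= 12

Derivation:
post: y <= 12
stmt 5: y := z - 1  -- replace 1 occurrence(s) of y with (z - 1)
  => ( z - 1 ) <= 12
stmt 4: x := 5 * x  -- replace 0 occurrence(s) of x with (5 * x)
  => ( z - 1 ) <= 12
stmt 3: y := x * x  -- replace 0 occurrence(s) of y with (x * x)
  => ( z - 1 ) <= 12
stmt 2: x := 9 * 7  -- replace 0 occurrence(s) of x with (9 * 7)
  => ( z - 1 ) <= 12
stmt 1: z := x * 5  -- replace 1 occurrence(s) of z with (x * 5)
  => ( ( x * 5 ) - 1 ) <= 12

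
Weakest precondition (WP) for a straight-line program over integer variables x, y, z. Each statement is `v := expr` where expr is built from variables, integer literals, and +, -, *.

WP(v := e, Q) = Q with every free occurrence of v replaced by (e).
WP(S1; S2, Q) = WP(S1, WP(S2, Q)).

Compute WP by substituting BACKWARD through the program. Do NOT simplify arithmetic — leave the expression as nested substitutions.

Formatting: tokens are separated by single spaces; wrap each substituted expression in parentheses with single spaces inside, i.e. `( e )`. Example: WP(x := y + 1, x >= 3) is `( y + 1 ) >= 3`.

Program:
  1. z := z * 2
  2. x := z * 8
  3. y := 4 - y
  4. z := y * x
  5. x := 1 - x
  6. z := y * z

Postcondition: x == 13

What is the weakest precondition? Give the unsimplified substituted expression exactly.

post: x == 13
stmt 6: z := y * z  -- replace 0 occurrence(s) of z with (y * z)
  => x == 13
stmt 5: x := 1 - x  -- replace 1 occurrence(s) of x with (1 - x)
  => ( 1 - x ) == 13
stmt 4: z := y * x  -- replace 0 occurrence(s) of z with (y * x)
  => ( 1 - x ) == 13
stmt 3: y := 4 - y  -- replace 0 occurrence(s) of y with (4 - y)
  => ( 1 - x ) == 13
stmt 2: x := z * 8  -- replace 1 occurrence(s) of x with (z * 8)
  => ( 1 - ( z * 8 ) ) == 13
stmt 1: z := z * 2  -- replace 1 occurrence(s) of z with (z * 2)
  => ( 1 - ( ( z * 2 ) * 8 ) ) == 13

Answer: ( 1 - ( ( z * 2 ) * 8 ) ) == 13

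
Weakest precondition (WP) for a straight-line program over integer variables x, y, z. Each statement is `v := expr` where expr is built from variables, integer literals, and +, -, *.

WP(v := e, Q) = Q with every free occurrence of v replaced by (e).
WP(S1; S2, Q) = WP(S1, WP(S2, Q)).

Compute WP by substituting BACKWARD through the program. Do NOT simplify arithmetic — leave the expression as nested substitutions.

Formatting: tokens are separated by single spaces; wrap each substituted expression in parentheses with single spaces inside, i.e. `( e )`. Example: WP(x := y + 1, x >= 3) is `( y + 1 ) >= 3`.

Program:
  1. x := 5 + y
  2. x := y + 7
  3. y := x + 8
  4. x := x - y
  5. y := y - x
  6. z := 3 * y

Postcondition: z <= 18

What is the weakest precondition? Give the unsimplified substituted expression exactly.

post: z <= 18
stmt 6: z := 3 * y  -- replace 1 occurrence(s) of z with (3 * y)
  => ( 3 * y ) <= 18
stmt 5: y := y - x  -- replace 1 occurrence(s) of y with (y - x)
  => ( 3 * ( y - x ) ) <= 18
stmt 4: x := x - y  -- replace 1 occurrence(s) of x with (x - y)
  => ( 3 * ( y - ( x - y ) ) ) <= 18
stmt 3: y := x + 8  -- replace 2 occurrence(s) of y with (x + 8)
  => ( 3 * ( ( x + 8 ) - ( x - ( x + 8 ) ) ) ) <= 18
stmt 2: x := y + 7  -- replace 3 occurrence(s) of x with (y + 7)
  => ( 3 * ( ( ( y + 7 ) + 8 ) - ( ( y + 7 ) - ( ( y + 7 ) + 8 ) ) ) ) <= 18
stmt 1: x := 5 + y  -- replace 0 occurrence(s) of x with (5 + y)
  => ( 3 * ( ( ( y + 7 ) + 8 ) - ( ( y + 7 ) - ( ( y + 7 ) + 8 ) ) ) ) <= 18

Answer: ( 3 * ( ( ( y + 7 ) + 8 ) - ( ( y + 7 ) - ( ( y + 7 ) + 8 ) ) ) ) <= 18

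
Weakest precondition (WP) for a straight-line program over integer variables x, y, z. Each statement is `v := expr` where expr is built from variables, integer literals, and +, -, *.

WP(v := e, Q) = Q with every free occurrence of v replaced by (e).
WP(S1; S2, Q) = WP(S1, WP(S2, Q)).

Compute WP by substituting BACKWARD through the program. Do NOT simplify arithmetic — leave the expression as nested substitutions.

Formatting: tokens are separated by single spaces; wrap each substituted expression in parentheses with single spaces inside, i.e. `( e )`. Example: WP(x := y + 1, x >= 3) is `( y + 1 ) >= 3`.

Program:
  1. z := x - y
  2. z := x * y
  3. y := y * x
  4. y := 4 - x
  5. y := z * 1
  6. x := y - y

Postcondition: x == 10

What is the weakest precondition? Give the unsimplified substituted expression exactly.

post: x == 10
stmt 6: x := y - y  -- replace 1 occurrence(s) of x with (y - y)
  => ( y - y ) == 10
stmt 5: y := z * 1  -- replace 2 occurrence(s) of y with (z * 1)
  => ( ( z * 1 ) - ( z * 1 ) ) == 10
stmt 4: y := 4 - x  -- replace 0 occurrence(s) of y with (4 - x)
  => ( ( z * 1 ) - ( z * 1 ) ) == 10
stmt 3: y := y * x  -- replace 0 occurrence(s) of y with (y * x)
  => ( ( z * 1 ) - ( z * 1 ) ) == 10
stmt 2: z := x * y  -- replace 2 occurrence(s) of z with (x * y)
  => ( ( ( x * y ) * 1 ) - ( ( x * y ) * 1 ) ) == 10
stmt 1: z := x - y  -- replace 0 occurrence(s) of z with (x - y)
  => ( ( ( x * y ) * 1 ) - ( ( x * y ) * 1 ) ) == 10

Answer: ( ( ( x * y ) * 1 ) - ( ( x * y ) * 1 ) ) == 10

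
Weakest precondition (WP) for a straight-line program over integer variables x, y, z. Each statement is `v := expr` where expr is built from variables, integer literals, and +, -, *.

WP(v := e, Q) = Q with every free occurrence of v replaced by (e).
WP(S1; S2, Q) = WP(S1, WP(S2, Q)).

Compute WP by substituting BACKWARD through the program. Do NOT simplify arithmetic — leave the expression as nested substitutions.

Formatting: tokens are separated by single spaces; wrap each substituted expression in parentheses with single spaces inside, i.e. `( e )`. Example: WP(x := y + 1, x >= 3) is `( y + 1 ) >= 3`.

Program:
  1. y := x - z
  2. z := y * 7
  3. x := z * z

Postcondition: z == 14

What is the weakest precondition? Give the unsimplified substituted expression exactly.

Answer: ( ( x - z ) * 7 ) == 14

Derivation:
post: z == 14
stmt 3: x := z * z  -- replace 0 occurrence(s) of x with (z * z)
  => z == 14
stmt 2: z := y * 7  -- replace 1 occurrence(s) of z with (y * 7)
  => ( y * 7 ) == 14
stmt 1: y := x - z  -- replace 1 occurrence(s) of y with (x - z)
  => ( ( x - z ) * 7 ) == 14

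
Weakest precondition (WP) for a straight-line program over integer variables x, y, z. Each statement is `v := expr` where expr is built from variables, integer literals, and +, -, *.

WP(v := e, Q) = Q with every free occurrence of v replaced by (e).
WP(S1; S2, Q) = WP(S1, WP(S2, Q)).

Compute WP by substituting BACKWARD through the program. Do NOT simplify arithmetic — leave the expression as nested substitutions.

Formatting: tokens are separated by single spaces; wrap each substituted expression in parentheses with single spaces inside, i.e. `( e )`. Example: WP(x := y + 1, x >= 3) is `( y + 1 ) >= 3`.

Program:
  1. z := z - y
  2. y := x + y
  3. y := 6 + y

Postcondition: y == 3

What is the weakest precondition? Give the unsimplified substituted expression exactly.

post: y == 3
stmt 3: y := 6 + y  -- replace 1 occurrence(s) of y with (6 + y)
  => ( 6 + y ) == 3
stmt 2: y := x + y  -- replace 1 occurrence(s) of y with (x + y)
  => ( 6 + ( x + y ) ) == 3
stmt 1: z := z - y  -- replace 0 occurrence(s) of z with (z - y)
  => ( 6 + ( x + y ) ) == 3

Answer: ( 6 + ( x + y ) ) == 3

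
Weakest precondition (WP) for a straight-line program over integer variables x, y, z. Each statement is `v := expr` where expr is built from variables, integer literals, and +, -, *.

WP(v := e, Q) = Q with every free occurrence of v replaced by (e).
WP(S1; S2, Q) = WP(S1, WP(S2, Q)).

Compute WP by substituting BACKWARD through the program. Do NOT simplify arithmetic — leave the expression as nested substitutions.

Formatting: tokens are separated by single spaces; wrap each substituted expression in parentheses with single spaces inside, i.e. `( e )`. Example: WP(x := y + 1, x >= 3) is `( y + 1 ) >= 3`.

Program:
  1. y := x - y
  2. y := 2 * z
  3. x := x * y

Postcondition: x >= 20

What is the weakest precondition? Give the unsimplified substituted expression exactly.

Answer: ( x * ( 2 * z ) ) >= 20

Derivation:
post: x >= 20
stmt 3: x := x * y  -- replace 1 occurrence(s) of x with (x * y)
  => ( x * y ) >= 20
stmt 2: y := 2 * z  -- replace 1 occurrence(s) of y with (2 * z)
  => ( x * ( 2 * z ) ) >= 20
stmt 1: y := x - y  -- replace 0 occurrence(s) of y with (x - y)
  => ( x * ( 2 * z ) ) >= 20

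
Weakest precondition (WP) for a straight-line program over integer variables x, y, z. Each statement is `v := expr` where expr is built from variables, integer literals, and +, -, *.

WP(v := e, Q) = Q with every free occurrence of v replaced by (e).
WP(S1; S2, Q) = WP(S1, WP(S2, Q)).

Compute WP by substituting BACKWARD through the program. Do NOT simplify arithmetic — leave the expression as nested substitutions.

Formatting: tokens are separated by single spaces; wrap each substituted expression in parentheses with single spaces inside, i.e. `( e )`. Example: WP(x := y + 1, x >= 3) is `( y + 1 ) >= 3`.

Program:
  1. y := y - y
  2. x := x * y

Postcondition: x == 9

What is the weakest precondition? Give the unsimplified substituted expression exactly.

Answer: ( x * ( y - y ) ) == 9

Derivation:
post: x == 9
stmt 2: x := x * y  -- replace 1 occurrence(s) of x with (x * y)
  => ( x * y ) == 9
stmt 1: y := y - y  -- replace 1 occurrence(s) of y with (y - y)
  => ( x * ( y - y ) ) == 9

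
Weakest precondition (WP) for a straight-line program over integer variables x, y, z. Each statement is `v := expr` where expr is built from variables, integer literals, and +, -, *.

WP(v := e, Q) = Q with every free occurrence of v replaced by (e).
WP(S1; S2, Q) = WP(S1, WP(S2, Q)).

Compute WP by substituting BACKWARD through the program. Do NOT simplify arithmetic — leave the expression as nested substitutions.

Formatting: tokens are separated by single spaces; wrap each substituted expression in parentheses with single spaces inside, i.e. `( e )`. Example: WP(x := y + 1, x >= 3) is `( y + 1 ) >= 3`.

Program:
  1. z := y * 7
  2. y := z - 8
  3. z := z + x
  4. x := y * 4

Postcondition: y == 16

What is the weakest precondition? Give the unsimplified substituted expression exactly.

Answer: ( ( y * 7 ) - 8 ) == 16

Derivation:
post: y == 16
stmt 4: x := y * 4  -- replace 0 occurrence(s) of x with (y * 4)
  => y == 16
stmt 3: z := z + x  -- replace 0 occurrence(s) of z with (z + x)
  => y == 16
stmt 2: y := z - 8  -- replace 1 occurrence(s) of y with (z - 8)
  => ( z - 8 ) == 16
stmt 1: z := y * 7  -- replace 1 occurrence(s) of z with (y * 7)
  => ( ( y * 7 ) - 8 ) == 16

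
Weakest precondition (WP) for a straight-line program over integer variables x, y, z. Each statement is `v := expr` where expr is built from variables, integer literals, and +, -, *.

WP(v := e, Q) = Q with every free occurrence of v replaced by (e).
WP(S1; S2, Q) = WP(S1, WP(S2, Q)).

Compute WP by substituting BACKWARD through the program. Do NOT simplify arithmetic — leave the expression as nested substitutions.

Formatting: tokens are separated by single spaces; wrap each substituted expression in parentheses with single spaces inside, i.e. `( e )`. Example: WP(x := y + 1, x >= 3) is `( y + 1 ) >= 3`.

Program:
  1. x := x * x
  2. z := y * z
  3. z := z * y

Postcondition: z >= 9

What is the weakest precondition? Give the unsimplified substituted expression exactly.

Answer: ( ( y * z ) * y ) >= 9

Derivation:
post: z >= 9
stmt 3: z := z * y  -- replace 1 occurrence(s) of z with (z * y)
  => ( z * y ) >= 9
stmt 2: z := y * z  -- replace 1 occurrence(s) of z with (y * z)
  => ( ( y * z ) * y ) >= 9
stmt 1: x := x * x  -- replace 0 occurrence(s) of x with (x * x)
  => ( ( y * z ) * y ) >= 9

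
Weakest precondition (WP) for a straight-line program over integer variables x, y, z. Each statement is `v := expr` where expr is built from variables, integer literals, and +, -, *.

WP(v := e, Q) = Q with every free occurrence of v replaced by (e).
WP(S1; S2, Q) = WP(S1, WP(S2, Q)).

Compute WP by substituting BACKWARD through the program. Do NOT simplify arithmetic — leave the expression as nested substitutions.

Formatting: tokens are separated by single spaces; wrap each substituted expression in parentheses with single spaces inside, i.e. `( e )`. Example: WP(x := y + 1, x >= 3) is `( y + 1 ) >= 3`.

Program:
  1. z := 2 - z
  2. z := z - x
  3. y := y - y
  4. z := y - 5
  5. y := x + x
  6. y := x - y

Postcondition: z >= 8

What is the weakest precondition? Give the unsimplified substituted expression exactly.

Answer: ( ( y - y ) - 5 ) >= 8

Derivation:
post: z >= 8
stmt 6: y := x - y  -- replace 0 occurrence(s) of y with (x - y)
  => z >= 8
stmt 5: y := x + x  -- replace 0 occurrence(s) of y with (x + x)
  => z >= 8
stmt 4: z := y - 5  -- replace 1 occurrence(s) of z with (y - 5)
  => ( y - 5 ) >= 8
stmt 3: y := y - y  -- replace 1 occurrence(s) of y with (y - y)
  => ( ( y - y ) - 5 ) >= 8
stmt 2: z := z - x  -- replace 0 occurrence(s) of z with (z - x)
  => ( ( y - y ) - 5 ) >= 8
stmt 1: z := 2 - z  -- replace 0 occurrence(s) of z with (2 - z)
  => ( ( y - y ) - 5 ) >= 8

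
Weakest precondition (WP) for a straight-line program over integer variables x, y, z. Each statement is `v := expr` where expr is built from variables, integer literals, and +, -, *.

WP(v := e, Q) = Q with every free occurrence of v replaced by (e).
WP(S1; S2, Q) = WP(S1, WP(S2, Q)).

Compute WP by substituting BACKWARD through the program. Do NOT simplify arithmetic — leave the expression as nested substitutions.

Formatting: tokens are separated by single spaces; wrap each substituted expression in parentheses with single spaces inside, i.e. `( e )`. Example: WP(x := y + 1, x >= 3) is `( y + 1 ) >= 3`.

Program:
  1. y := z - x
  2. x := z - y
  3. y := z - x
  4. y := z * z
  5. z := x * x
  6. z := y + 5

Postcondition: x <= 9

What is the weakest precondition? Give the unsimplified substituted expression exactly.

Answer: ( z - ( z - x ) ) <= 9

Derivation:
post: x <= 9
stmt 6: z := y + 5  -- replace 0 occurrence(s) of z with (y + 5)
  => x <= 9
stmt 5: z := x * x  -- replace 0 occurrence(s) of z with (x * x)
  => x <= 9
stmt 4: y := z * z  -- replace 0 occurrence(s) of y with (z * z)
  => x <= 9
stmt 3: y := z - x  -- replace 0 occurrence(s) of y with (z - x)
  => x <= 9
stmt 2: x := z - y  -- replace 1 occurrence(s) of x with (z - y)
  => ( z - y ) <= 9
stmt 1: y := z - x  -- replace 1 occurrence(s) of y with (z - x)
  => ( z - ( z - x ) ) <= 9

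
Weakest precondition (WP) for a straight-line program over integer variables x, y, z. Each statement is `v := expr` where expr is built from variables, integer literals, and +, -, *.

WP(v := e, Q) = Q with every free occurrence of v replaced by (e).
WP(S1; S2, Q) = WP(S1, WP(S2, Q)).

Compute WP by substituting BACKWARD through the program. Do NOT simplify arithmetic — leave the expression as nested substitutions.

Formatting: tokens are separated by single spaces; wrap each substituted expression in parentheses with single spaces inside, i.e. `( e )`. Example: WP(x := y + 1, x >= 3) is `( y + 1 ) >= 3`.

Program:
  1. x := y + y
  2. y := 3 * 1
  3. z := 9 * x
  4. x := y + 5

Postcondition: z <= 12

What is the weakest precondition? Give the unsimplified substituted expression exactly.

post: z <= 12
stmt 4: x := y + 5  -- replace 0 occurrence(s) of x with (y + 5)
  => z <= 12
stmt 3: z := 9 * x  -- replace 1 occurrence(s) of z with (9 * x)
  => ( 9 * x ) <= 12
stmt 2: y := 3 * 1  -- replace 0 occurrence(s) of y with (3 * 1)
  => ( 9 * x ) <= 12
stmt 1: x := y + y  -- replace 1 occurrence(s) of x with (y + y)
  => ( 9 * ( y + y ) ) <= 12

Answer: ( 9 * ( y + y ) ) <= 12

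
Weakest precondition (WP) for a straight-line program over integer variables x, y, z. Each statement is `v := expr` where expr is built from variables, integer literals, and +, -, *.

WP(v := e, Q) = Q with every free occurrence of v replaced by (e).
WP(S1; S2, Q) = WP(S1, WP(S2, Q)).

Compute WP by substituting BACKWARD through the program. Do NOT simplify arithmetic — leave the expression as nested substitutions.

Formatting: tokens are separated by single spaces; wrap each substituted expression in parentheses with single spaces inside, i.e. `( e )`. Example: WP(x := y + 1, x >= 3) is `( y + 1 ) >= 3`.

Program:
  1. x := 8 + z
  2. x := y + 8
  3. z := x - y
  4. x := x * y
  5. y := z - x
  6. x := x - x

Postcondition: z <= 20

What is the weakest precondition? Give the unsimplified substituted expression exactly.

post: z <= 20
stmt 6: x := x - x  -- replace 0 occurrence(s) of x with (x - x)
  => z <= 20
stmt 5: y := z - x  -- replace 0 occurrence(s) of y with (z - x)
  => z <= 20
stmt 4: x := x * y  -- replace 0 occurrence(s) of x with (x * y)
  => z <= 20
stmt 3: z := x - y  -- replace 1 occurrence(s) of z with (x - y)
  => ( x - y ) <= 20
stmt 2: x := y + 8  -- replace 1 occurrence(s) of x with (y + 8)
  => ( ( y + 8 ) - y ) <= 20
stmt 1: x := 8 + z  -- replace 0 occurrence(s) of x with (8 + z)
  => ( ( y + 8 ) - y ) <= 20

Answer: ( ( y + 8 ) - y ) <= 20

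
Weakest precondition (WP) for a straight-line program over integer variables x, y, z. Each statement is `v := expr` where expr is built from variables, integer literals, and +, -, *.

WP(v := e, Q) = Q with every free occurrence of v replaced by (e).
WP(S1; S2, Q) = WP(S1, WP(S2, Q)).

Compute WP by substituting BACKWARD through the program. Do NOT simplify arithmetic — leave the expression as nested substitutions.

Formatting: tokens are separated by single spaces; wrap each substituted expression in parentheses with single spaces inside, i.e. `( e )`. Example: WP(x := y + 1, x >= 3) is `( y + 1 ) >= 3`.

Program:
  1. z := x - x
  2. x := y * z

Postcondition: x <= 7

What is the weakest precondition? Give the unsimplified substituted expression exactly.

Answer: ( y * ( x - x ) ) <= 7

Derivation:
post: x <= 7
stmt 2: x := y * z  -- replace 1 occurrence(s) of x with (y * z)
  => ( y * z ) <= 7
stmt 1: z := x - x  -- replace 1 occurrence(s) of z with (x - x)
  => ( y * ( x - x ) ) <= 7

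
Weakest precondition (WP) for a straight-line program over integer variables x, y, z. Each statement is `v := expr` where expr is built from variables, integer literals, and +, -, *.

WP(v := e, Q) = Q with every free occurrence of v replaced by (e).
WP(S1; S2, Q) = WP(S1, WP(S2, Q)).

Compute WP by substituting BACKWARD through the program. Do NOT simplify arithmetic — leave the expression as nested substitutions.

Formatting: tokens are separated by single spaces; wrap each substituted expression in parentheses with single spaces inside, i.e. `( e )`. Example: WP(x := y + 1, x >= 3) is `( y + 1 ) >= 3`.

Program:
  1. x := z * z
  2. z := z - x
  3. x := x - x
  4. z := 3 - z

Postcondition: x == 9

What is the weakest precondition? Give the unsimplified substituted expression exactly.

post: x == 9
stmt 4: z := 3 - z  -- replace 0 occurrence(s) of z with (3 - z)
  => x == 9
stmt 3: x := x - x  -- replace 1 occurrence(s) of x with (x - x)
  => ( x - x ) == 9
stmt 2: z := z - x  -- replace 0 occurrence(s) of z with (z - x)
  => ( x - x ) == 9
stmt 1: x := z * z  -- replace 2 occurrence(s) of x with (z * z)
  => ( ( z * z ) - ( z * z ) ) == 9

Answer: ( ( z * z ) - ( z * z ) ) == 9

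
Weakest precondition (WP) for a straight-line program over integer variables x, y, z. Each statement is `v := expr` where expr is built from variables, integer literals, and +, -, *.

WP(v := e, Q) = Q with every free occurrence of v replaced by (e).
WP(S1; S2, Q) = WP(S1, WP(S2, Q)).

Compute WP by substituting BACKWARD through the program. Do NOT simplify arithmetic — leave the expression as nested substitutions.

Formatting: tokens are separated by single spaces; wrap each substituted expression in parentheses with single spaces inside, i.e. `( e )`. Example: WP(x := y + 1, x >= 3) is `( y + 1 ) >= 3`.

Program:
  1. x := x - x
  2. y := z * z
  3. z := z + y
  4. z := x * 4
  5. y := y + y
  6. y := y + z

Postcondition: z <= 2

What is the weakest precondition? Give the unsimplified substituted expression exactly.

post: z <= 2
stmt 6: y := y + z  -- replace 0 occurrence(s) of y with (y + z)
  => z <= 2
stmt 5: y := y + y  -- replace 0 occurrence(s) of y with (y + y)
  => z <= 2
stmt 4: z := x * 4  -- replace 1 occurrence(s) of z with (x * 4)
  => ( x * 4 ) <= 2
stmt 3: z := z + y  -- replace 0 occurrence(s) of z with (z + y)
  => ( x * 4 ) <= 2
stmt 2: y := z * z  -- replace 0 occurrence(s) of y with (z * z)
  => ( x * 4 ) <= 2
stmt 1: x := x - x  -- replace 1 occurrence(s) of x with (x - x)
  => ( ( x - x ) * 4 ) <= 2

Answer: ( ( x - x ) * 4 ) <= 2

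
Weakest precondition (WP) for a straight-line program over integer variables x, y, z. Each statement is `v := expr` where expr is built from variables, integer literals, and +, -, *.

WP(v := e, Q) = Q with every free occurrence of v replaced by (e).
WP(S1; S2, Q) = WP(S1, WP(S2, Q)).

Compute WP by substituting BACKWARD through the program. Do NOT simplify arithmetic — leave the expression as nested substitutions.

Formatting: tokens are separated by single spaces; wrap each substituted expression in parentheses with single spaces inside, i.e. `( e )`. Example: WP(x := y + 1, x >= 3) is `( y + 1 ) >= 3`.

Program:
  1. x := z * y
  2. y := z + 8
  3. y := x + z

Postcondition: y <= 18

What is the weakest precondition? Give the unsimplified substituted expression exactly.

post: y <= 18
stmt 3: y := x + z  -- replace 1 occurrence(s) of y with (x + z)
  => ( x + z ) <= 18
stmt 2: y := z + 8  -- replace 0 occurrence(s) of y with (z + 8)
  => ( x + z ) <= 18
stmt 1: x := z * y  -- replace 1 occurrence(s) of x with (z * y)
  => ( ( z * y ) + z ) <= 18

Answer: ( ( z * y ) + z ) <= 18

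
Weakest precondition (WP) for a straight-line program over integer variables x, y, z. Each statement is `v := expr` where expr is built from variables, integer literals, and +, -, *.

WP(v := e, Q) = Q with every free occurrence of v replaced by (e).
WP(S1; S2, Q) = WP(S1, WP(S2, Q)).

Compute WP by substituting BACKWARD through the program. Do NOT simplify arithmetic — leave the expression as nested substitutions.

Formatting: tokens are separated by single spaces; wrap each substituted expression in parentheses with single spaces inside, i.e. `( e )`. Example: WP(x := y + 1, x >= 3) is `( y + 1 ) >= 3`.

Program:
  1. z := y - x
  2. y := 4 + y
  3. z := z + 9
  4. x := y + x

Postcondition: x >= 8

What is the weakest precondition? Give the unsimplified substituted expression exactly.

post: x >= 8
stmt 4: x := y + x  -- replace 1 occurrence(s) of x with (y + x)
  => ( y + x ) >= 8
stmt 3: z := z + 9  -- replace 0 occurrence(s) of z with (z + 9)
  => ( y + x ) >= 8
stmt 2: y := 4 + y  -- replace 1 occurrence(s) of y with (4 + y)
  => ( ( 4 + y ) + x ) >= 8
stmt 1: z := y - x  -- replace 0 occurrence(s) of z with (y - x)
  => ( ( 4 + y ) + x ) >= 8

Answer: ( ( 4 + y ) + x ) >= 8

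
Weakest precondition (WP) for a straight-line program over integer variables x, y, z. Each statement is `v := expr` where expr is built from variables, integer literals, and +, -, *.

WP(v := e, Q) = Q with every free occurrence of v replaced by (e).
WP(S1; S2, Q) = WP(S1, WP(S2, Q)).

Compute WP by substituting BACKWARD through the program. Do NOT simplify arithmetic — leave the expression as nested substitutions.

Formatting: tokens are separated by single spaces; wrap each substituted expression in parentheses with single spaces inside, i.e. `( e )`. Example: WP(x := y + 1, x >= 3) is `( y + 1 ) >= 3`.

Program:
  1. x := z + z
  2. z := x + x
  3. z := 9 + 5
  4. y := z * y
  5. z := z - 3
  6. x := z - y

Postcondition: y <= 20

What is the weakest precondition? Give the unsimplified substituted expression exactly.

Answer: ( ( 9 + 5 ) * y ) <= 20

Derivation:
post: y <= 20
stmt 6: x := z - y  -- replace 0 occurrence(s) of x with (z - y)
  => y <= 20
stmt 5: z := z - 3  -- replace 0 occurrence(s) of z with (z - 3)
  => y <= 20
stmt 4: y := z * y  -- replace 1 occurrence(s) of y with (z * y)
  => ( z * y ) <= 20
stmt 3: z := 9 + 5  -- replace 1 occurrence(s) of z with (9 + 5)
  => ( ( 9 + 5 ) * y ) <= 20
stmt 2: z := x + x  -- replace 0 occurrence(s) of z with (x + x)
  => ( ( 9 + 5 ) * y ) <= 20
stmt 1: x := z + z  -- replace 0 occurrence(s) of x with (z + z)
  => ( ( 9 + 5 ) * y ) <= 20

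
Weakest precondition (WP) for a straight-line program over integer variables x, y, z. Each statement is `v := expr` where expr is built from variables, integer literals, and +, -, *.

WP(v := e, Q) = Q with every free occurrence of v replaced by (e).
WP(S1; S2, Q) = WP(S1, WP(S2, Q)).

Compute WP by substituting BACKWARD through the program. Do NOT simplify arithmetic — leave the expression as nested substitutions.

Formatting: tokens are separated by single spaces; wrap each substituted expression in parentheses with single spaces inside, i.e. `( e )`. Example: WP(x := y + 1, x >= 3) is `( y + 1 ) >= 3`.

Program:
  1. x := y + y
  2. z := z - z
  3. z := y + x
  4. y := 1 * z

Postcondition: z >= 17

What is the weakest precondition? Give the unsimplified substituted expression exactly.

Answer: ( y + ( y + y ) ) >= 17

Derivation:
post: z >= 17
stmt 4: y := 1 * z  -- replace 0 occurrence(s) of y with (1 * z)
  => z >= 17
stmt 3: z := y + x  -- replace 1 occurrence(s) of z with (y + x)
  => ( y + x ) >= 17
stmt 2: z := z - z  -- replace 0 occurrence(s) of z with (z - z)
  => ( y + x ) >= 17
stmt 1: x := y + y  -- replace 1 occurrence(s) of x with (y + y)
  => ( y + ( y + y ) ) >= 17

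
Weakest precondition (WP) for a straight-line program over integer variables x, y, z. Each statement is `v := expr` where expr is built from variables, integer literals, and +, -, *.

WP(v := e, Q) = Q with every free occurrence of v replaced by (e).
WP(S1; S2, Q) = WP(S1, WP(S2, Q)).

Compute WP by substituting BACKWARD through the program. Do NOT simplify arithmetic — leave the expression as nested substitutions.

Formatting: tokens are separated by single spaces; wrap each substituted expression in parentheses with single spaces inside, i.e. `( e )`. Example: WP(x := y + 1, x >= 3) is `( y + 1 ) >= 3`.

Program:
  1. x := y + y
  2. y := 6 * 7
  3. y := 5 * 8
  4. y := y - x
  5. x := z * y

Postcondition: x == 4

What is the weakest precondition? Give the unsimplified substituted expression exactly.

Answer: ( z * ( ( 5 * 8 ) - ( y + y ) ) ) == 4

Derivation:
post: x == 4
stmt 5: x := z * y  -- replace 1 occurrence(s) of x with (z * y)
  => ( z * y ) == 4
stmt 4: y := y - x  -- replace 1 occurrence(s) of y with (y - x)
  => ( z * ( y - x ) ) == 4
stmt 3: y := 5 * 8  -- replace 1 occurrence(s) of y with (5 * 8)
  => ( z * ( ( 5 * 8 ) - x ) ) == 4
stmt 2: y := 6 * 7  -- replace 0 occurrence(s) of y with (6 * 7)
  => ( z * ( ( 5 * 8 ) - x ) ) == 4
stmt 1: x := y + y  -- replace 1 occurrence(s) of x with (y + y)
  => ( z * ( ( 5 * 8 ) - ( y + y ) ) ) == 4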